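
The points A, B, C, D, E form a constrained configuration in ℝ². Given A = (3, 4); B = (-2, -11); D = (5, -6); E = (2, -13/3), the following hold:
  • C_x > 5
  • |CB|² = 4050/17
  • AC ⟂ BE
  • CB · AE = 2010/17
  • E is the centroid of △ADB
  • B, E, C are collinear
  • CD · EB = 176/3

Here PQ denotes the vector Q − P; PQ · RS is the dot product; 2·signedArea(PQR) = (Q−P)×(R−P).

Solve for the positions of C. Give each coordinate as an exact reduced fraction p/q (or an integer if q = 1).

C = (101/17, 38/17)

1. C_x = 101/17  [B, E, C are collinear ∩ AC ⟂ BE]
2. C_y = 38/17  [B, E, C are collinear ∩ AC ⟂ BE]
   → C = (101/17, 38/17)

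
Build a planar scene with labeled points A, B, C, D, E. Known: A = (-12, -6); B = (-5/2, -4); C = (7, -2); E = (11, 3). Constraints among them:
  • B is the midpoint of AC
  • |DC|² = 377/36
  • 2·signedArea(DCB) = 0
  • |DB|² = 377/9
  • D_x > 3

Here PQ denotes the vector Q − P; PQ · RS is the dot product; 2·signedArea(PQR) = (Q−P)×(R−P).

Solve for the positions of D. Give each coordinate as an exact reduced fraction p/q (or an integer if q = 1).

1. D_x = 23/6  [line 2·x + -19/2·y + -33 = 0 ∩ |DB|² = 377/9]
2. D_y = -8/3  [line 2·x + -19/2·y + -33 = 0 ∩ |DB|² = 377/9]
   → D = (23/6, -8/3)

D = (23/6, -8/3)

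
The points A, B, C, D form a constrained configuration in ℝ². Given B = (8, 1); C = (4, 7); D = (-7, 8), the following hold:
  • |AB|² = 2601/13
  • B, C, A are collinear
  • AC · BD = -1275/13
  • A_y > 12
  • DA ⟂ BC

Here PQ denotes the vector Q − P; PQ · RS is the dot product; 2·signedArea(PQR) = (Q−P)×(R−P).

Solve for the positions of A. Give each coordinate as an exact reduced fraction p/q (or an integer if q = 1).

1. A_x = 2/13  [B, C, A are collinear ∩ DA ⟂ BC]
2. A_y = 166/13  [B, C, A are collinear ∩ DA ⟂ BC]
   → A = (2/13, 166/13)

A = (2/13, 166/13)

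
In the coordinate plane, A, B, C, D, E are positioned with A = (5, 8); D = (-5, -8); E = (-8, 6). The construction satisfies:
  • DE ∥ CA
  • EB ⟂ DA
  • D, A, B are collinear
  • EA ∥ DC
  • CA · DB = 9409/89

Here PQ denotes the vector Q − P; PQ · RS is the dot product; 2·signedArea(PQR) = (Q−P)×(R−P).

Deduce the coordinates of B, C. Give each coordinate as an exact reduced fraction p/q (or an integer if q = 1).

B = (40/89, 64/89)
C = (8, -6)

1. B_x = 40/89  [D, A, B are collinear ∩ EB ⟂ DA]
2. B_y = 64/89  [D, A, B are collinear ∩ EB ⟂ DA]
   → B = (40/89, 64/89)
3. C_x = 8  [DE ∥ CA ∩ EA ∥ DC]
4. C_y = -6  [DE ∥ CA ∩ EA ∥ DC]
   → C = (8, -6)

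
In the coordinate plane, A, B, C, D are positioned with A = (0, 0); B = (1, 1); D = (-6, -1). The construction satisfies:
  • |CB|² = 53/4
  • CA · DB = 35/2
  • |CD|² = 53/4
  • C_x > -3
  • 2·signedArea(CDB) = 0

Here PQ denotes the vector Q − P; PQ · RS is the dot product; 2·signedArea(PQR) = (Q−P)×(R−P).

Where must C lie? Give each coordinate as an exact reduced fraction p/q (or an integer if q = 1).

C = (-5/2, 0)

1. C_x = -5/2  [2·signedArea(CDB) = 0 ∩ CA · DB = 35/2]
2. C_y = 0  [2·signedArea(CDB) = 0 ∩ CA · DB = 35/2]
   → C = (-5/2, 0)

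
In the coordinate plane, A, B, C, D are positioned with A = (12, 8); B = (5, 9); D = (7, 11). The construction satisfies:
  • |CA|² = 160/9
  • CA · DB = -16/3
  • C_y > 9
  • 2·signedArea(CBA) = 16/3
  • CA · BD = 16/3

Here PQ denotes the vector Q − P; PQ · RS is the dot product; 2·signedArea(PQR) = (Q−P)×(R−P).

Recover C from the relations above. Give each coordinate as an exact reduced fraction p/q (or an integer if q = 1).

C = (8, 28/3)

1. C_x = 8  [CA · DB = -16/3 ∩ 2·signedArea(CBA) = 16/3]
2. C_y = 28/3  [CA · DB = -16/3 ∩ 2·signedArea(CBA) = 16/3]
   → C = (8, 28/3)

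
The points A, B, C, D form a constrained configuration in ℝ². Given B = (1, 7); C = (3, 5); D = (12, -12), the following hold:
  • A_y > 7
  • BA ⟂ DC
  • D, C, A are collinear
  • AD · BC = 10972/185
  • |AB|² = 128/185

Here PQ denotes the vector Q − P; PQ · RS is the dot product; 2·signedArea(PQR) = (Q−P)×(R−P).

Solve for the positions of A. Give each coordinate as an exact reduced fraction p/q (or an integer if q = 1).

1. A_x = 321/185  [D, C, A are collinear ∩ BA ⟂ DC]
2. A_y = 1367/185  [D, C, A are collinear ∩ BA ⟂ DC]
   → A = (321/185, 1367/185)

A = (321/185, 1367/185)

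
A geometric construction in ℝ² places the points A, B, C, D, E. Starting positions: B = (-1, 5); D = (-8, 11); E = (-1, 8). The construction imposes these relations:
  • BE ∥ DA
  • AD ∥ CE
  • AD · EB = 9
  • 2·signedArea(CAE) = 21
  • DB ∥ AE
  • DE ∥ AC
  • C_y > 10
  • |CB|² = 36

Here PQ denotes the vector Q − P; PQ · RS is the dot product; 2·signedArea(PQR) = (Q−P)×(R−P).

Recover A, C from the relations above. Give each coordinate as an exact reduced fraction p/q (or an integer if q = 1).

1. A_x = -8  [DB ∥ AE ∩ BE ∥ DA]
2. A_y = 14  [DB ∥ AE ∩ BE ∥ DA]
   → A = (-8, 14)
3. C_x = -1  [AD ∥ CE ∩ DE ∥ AC]
4. C_y = 11  [AD ∥ CE ∩ DE ∥ AC]
   → C = (-1, 11)

A = (-8, 14)
C = (-1, 11)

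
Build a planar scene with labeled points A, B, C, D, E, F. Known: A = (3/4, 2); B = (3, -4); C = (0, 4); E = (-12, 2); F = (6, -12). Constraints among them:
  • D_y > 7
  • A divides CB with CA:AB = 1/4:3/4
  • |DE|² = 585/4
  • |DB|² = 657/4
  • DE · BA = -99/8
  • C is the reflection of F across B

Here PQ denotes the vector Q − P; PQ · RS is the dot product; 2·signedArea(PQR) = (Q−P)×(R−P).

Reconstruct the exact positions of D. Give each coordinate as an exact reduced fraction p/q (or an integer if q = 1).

1. D_x = -3/2  [line 9/4·x + -6·y + 411/8 = 0 ∩ |DE|² = 585/4]
2. D_y = 8  [line 9/4·x + -6·y + 411/8 = 0 ∩ |DE|² = 585/4]
   → D = (-3/2, 8)

D = (-3/2, 8)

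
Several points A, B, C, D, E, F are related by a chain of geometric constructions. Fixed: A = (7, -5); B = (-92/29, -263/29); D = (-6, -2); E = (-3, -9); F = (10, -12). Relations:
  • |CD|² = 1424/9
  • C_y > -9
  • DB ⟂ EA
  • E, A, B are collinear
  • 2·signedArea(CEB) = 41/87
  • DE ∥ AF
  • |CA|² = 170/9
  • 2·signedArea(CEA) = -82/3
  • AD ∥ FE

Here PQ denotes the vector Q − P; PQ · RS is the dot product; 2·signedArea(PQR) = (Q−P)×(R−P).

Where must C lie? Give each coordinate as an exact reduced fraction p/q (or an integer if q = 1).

1. C_x = 14/3  [line -4·x + 10·y + 316/3 = 0 ∩ |CD|² = 1424/9]
2. C_y = -26/3  [line -4·x + 10·y + 316/3 = 0 ∩ |CD|² = 1424/9]
   → C = (14/3, -26/3)

C = (14/3, -26/3)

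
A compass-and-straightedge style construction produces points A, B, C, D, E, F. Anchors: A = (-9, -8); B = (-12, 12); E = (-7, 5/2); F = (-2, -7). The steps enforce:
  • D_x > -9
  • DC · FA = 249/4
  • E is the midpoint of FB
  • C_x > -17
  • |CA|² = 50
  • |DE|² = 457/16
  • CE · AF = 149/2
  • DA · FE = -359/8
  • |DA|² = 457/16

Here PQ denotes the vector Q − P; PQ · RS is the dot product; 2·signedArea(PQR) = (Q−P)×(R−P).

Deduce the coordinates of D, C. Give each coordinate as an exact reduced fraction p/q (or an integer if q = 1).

1. D_x = -8  [line 5·x + -19/2·y + 111/8 = 0 ∩ |DA|² = 457/16]
2. D_y = -11/4  [line 5·x + -19/2·y + 111/8 = 0 ∩ |DA|² = 457/16]
   → D = (-8, -11/4)
3. C_x = -16  [line -7·x + -1·y + -121 = 0 ∩ |CA|² = 50]
4. C_y = -9  [line -7·x + -1·y + -121 = 0 ∩ |CA|² = 50]
   → C = (-16, -9)

C = (-16, -9)
D = (-8, -11/4)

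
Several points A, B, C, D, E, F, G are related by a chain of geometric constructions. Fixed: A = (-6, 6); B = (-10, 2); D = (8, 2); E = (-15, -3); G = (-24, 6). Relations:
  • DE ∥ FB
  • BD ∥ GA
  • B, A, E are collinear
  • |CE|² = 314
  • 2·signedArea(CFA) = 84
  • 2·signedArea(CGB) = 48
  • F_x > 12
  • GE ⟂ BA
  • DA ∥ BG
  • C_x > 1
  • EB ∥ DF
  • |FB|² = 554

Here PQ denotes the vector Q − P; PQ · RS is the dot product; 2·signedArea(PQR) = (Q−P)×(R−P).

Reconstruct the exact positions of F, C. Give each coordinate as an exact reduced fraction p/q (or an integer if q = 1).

C = (2, 2)
F = (13, 7)

1. F_x = 13  [DE ∥ FB ∩ EB ∥ DF]
2. F_y = 7  [DE ∥ FB ∩ EB ∥ DF]
   → F = (13, 7)
3. C_x = 2  [2·signedArea(CGB) = 48 ∩ 2·signedArea(CFA) = 84]
4. C_y = 2  [2·signedArea(CGB) = 48 ∩ 2·signedArea(CFA) = 84]
   → C = (2, 2)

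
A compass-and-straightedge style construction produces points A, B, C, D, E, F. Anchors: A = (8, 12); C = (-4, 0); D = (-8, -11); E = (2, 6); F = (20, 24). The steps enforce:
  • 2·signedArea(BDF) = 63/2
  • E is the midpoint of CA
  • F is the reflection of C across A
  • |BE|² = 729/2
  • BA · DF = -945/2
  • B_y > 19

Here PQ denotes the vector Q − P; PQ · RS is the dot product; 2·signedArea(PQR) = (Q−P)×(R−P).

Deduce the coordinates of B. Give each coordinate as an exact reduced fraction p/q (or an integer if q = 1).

1. B_x = 31/2  [2·signedArea(BDF) = 63/2 ∩ BA · DF = -945/2]
2. B_y = 39/2  [2·signedArea(BDF) = 63/2 ∩ BA · DF = -945/2]
   → B = (31/2, 39/2)

B = (31/2, 39/2)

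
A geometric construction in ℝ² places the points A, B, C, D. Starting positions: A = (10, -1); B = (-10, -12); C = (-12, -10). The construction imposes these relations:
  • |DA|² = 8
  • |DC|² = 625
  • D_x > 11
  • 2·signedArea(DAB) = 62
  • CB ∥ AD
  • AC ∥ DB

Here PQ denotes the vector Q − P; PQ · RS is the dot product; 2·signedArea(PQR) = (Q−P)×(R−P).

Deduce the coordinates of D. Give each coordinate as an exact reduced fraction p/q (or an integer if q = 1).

1. D_x = 12  [AC ∥ DB ∩ CB ∥ AD]
2. D_y = -3  [AC ∥ DB ∩ CB ∥ AD]
   → D = (12, -3)

D = (12, -3)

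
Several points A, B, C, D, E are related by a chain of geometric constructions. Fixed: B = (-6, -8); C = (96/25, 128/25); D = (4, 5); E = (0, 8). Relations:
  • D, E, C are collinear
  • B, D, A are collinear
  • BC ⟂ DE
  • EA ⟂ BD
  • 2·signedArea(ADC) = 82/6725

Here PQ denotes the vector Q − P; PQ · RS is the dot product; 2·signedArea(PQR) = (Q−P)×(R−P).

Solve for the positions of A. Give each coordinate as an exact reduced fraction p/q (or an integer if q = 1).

1. A_x = 1066/269  [B, D, A are collinear ∩ EA ⟂ BD]
2. A_y = 1332/269  [B, D, A are collinear ∩ EA ⟂ BD]
   → A = (1066/269, 1332/269)

A = (1066/269, 1332/269)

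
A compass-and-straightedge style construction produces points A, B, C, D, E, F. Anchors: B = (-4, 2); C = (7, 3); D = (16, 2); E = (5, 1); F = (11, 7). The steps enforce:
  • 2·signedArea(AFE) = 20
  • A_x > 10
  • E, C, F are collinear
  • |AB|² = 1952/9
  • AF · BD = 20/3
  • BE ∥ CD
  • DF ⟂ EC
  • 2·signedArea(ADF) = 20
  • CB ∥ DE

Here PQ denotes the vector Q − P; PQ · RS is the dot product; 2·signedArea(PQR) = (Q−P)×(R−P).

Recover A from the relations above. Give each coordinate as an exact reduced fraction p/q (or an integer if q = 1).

A = (32/3, 10/3)

1. A_x = 32/3  [AF · BD = 20/3 ∩ 2·signedArea(ADF) = 20]
2. A_y = 10/3  [AF · BD = 20/3 ∩ 2·signedArea(ADF) = 20]
   → A = (32/3, 10/3)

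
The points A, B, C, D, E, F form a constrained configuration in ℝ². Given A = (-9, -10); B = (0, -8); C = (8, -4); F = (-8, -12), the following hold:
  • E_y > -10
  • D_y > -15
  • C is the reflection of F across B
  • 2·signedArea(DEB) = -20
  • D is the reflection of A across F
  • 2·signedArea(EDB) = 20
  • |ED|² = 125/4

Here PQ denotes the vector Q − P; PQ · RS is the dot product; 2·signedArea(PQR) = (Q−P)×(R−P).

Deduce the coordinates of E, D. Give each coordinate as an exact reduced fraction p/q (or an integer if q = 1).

1. D_x = -7  [D is the reflection of A across F]
2. D_y = -14  [D is the reflection of A across F]
   → D = (-7, -14)
3. E_x = -9/2  [line -6·x + 7·y + 36 = 0 ∩ |ED|² = 125/4]
4. E_y = -9  [line -6·x + 7·y + 36 = 0 ∩ |ED|² = 125/4]
   → E = (-9/2, -9)

D = (-7, -14)
E = (-9/2, -9)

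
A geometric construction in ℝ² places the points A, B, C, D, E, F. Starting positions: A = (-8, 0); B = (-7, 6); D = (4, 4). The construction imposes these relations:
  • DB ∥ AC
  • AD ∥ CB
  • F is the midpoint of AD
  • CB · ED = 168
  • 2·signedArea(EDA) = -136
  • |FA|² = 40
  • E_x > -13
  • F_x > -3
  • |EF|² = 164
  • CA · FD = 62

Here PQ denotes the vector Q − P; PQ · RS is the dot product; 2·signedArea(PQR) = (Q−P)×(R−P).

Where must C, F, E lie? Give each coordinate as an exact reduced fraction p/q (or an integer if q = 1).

C = (-19, 2)
E = (-12, 10)
F = (-2, 2)

1. C_x = -19  [AD ∥ CB ∩ DB ∥ AC]
2. C_y = 2  [AD ∥ CB ∩ DB ∥ AC]
   → C = (-19, 2)
3. F_x = -2  [F is the midpoint of AD]
4. F_y = 2  [F is the midpoint of AD]
   → F = (-2, 2)
5. E_x = -12  [2·signedArea(EDA) = -136 ∩ CB · ED = 168]
6. E_y = 10  [2·signedArea(EDA) = -136 ∩ CB · ED = 168]
   → E = (-12, 10)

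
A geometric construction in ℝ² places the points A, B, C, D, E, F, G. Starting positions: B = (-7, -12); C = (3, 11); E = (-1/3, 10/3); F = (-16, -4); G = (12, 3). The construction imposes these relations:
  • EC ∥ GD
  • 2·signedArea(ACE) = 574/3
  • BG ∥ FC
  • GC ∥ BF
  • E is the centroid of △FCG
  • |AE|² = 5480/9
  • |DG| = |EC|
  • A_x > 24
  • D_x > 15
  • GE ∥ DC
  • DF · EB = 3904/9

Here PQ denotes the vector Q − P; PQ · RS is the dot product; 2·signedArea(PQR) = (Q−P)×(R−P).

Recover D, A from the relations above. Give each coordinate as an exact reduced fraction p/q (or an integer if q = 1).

A = (73/3, 8/3)
D = (46/3, 32/3)

1. D_x = 46/3  [GE ∥ DC ∩ EC ∥ GD]
2. D_y = 32/3  [GE ∥ DC ∩ EC ∥ GD]
   → D = (46/3, 32/3)
3. A_x = 73/3  [line 23/3·x + -10/3·y + -533/3 = 0 ∩ |AE|² = 5480/9]
4. A_y = 8/3  [line 23/3·x + -10/3·y + -533/3 = 0 ∩ |AE|² = 5480/9]
   → A = (73/3, 8/3)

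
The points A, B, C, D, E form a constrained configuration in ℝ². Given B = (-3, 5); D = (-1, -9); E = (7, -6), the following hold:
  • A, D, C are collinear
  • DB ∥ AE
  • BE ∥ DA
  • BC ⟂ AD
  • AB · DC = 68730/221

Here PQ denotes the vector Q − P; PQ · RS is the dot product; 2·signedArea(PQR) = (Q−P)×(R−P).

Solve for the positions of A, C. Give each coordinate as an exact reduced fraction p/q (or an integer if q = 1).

1. A_x = 9  [DB ∥ AE ∩ BE ∥ DA]
2. A_y = -20  [DB ∥ AE ∩ BE ∥ DA]
   → A = (9, -20)
3. C_x = -1961/221  [A, D, C are collinear ∩ BC ⟂ AD]
4. C_y = -75/221  [A, D, C are collinear ∩ BC ⟂ AD]
   → C = (-1961/221, -75/221)

A = (9, -20)
C = (-1961/221, -75/221)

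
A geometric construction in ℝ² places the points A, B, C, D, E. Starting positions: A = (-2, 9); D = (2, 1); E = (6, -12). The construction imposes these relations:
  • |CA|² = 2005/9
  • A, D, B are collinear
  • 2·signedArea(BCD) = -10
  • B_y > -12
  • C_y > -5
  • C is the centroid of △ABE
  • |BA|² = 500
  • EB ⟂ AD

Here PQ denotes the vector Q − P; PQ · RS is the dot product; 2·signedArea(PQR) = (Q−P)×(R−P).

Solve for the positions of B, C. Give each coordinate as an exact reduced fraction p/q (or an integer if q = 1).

1. B_x = 8  [A, D, B are collinear ∩ EB ⟂ AD]
2. B_y = -11  [A, D, B are collinear ∩ EB ⟂ AD]
   → B = (8, -11)
3. C_x = 4  [C is the centroid of △ABE]
4. C_y = -14/3  [C is the centroid of △ABE]
   → C = (4, -14/3)

B = (8, -11)
C = (4, -14/3)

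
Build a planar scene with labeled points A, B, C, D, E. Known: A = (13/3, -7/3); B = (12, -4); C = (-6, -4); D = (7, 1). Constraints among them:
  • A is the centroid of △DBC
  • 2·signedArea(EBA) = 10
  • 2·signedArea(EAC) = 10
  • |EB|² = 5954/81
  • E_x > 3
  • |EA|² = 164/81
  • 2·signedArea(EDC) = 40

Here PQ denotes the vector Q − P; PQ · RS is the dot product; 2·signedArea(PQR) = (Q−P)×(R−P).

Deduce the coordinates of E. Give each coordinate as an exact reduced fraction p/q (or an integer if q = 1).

1. E_x = 31/9  [2·signedArea(EDC) = 40 ∩ 2·signedArea(EAC) = 10]
2. E_y = -31/9  [2·signedArea(EDC) = 40 ∩ 2·signedArea(EAC) = 10]
   → E = (31/9, -31/9)

E = (31/9, -31/9)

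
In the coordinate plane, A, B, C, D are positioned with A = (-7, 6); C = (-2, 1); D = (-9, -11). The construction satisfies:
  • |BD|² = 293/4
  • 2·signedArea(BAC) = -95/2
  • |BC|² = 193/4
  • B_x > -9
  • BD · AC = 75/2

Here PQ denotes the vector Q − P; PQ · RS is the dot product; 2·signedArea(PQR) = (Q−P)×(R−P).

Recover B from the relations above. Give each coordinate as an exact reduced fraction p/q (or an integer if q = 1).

B = (-8, -5/2)

1. B_x = -8  [2·signedArea(BAC) = -95/2 ∩ BD · AC = 75/2]
2. B_y = -5/2  [2·signedArea(BAC) = -95/2 ∩ BD · AC = 75/2]
   → B = (-8, -5/2)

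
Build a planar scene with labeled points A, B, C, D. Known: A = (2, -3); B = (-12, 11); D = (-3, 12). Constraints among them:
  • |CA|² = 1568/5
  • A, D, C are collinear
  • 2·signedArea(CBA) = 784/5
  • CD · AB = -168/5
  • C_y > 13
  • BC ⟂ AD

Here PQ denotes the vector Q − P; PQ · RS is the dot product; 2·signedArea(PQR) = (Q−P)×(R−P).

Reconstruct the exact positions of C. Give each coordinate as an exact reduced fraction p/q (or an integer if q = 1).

1. C_x = -18/5  [A, D, C are collinear ∩ BC ⟂ AD]
2. C_y = 69/5  [A, D, C are collinear ∩ BC ⟂ AD]
   → C = (-18/5, 69/5)

C = (-18/5, 69/5)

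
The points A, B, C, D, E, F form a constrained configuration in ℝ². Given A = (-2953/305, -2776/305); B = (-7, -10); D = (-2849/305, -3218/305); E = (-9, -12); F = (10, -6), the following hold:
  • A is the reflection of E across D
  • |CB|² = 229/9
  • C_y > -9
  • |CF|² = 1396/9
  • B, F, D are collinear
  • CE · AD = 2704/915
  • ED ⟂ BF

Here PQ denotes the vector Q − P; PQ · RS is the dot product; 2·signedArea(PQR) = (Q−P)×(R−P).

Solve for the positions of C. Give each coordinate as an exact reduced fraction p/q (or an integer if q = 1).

1. C_x = -2038/915  [line -104/305·x + 442/305·y + 2080/183 = 0 ∩ |CB|² = 229/9]
2. C_y = -2552/305  [line -104/305·x + 442/305·y + 2080/183 = 0 ∩ |CB|² = 229/9]
   → C = (-2038/915, -2552/305)

C = (-2038/915, -2552/305)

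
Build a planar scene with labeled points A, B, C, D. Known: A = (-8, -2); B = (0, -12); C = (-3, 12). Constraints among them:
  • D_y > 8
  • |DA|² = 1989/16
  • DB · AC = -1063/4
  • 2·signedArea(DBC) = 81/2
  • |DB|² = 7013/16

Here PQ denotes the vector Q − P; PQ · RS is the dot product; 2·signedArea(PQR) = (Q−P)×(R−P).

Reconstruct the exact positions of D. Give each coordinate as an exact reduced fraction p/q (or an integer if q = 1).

1. D_x = -17/4  [2·signedArea(DBC) = 81/2 ∩ DB · AC = -1063/4]
2. D_y = 17/2  [2·signedArea(DBC) = 81/2 ∩ DB · AC = -1063/4]
   → D = (-17/4, 17/2)

D = (-17/4, 17/2)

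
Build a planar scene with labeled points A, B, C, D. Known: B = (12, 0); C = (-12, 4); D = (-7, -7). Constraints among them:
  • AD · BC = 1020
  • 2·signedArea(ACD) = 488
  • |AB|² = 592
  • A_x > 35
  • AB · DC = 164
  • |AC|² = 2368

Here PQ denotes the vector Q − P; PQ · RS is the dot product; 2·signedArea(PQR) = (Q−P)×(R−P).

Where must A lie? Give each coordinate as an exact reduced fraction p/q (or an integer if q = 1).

A = (36, -4)

1. A_x = 36  [AB · DC = 164 ∩ AD · BC = 1020]
2. A_y = -4  [AB · DC = 164 ∩ AD · BC = 1020]
   → A = (36, -4)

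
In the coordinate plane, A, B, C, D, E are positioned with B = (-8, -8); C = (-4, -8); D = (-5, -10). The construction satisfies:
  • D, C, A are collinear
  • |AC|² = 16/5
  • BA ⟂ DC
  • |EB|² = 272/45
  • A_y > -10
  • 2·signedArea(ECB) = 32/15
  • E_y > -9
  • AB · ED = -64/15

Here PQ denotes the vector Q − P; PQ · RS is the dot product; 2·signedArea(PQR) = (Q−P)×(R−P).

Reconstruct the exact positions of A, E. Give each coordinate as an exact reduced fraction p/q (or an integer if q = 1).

A = (-24/5, -48/5)
E = (-28/5, -128/15)

1. A_x = -24/5  [D, C, A are collinear ∩ BA ⟂ DC]
2. A_y = -48/5  [D, C, A are collinear ∩ BA ⟂ DC]
   → A = (-24/5, -48/5)
3. E_x = -28/5  [2·signedArea(ECB) = 32/15 ∩ AB · ED = -64/15]
4. E_y = -128/15  [2·signedArea(ECB) = 32/15 ∩ AB · ED = -64/15]
   → E = (-28/5, -128/15)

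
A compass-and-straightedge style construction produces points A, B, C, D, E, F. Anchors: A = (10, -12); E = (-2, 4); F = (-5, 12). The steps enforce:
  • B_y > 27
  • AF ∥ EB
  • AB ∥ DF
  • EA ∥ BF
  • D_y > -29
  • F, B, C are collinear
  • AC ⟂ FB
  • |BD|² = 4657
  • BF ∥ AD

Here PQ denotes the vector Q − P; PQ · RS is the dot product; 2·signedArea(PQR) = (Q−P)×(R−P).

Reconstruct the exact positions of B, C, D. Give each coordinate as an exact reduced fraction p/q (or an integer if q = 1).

B = (-17, 28)
C = (298/25, -264/25)
D = (22, -28)

1. B_x = -17  [EA ∥ BF ∩ AF ∥ EB]
2. B_y = 28  [EA ∥ BF ∩ AF ∥ EB]
   → B = (-17, 28)
3. C_x = 298/25  [F, B, C are collinear ∩ AC ⟂ FB]
4. C_y = -264/25  [F, B, C are collinear ∩ AC ⟂ FB]
   → C = (298/25, -264/25)
5. D_x = 22  [AB ∥ DF ∩ BF ∥ AD]
6. D_y = -28  [AB ∥ DF ∩ BF ∥ AD]
   → D = (22, -28)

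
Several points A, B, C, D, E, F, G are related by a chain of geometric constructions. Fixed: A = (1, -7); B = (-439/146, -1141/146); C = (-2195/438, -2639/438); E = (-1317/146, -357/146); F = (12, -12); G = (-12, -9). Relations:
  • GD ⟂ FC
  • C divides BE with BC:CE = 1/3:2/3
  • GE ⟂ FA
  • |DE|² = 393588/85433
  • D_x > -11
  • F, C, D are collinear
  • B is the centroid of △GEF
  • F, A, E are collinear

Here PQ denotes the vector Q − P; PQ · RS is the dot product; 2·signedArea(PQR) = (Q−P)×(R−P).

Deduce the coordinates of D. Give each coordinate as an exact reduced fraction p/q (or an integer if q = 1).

D = (-128504469/12473218, -51972921/12473218)

1. D_x = -128504469/12473218  [F, C, D are collinear ∩ GD ⟂ FC]
2. D_y = -51972921/12473218  [F, C, D are collinear ∩ GD ⟂ FC]
   → D = (-128504469/12473218, -51972921/12473218)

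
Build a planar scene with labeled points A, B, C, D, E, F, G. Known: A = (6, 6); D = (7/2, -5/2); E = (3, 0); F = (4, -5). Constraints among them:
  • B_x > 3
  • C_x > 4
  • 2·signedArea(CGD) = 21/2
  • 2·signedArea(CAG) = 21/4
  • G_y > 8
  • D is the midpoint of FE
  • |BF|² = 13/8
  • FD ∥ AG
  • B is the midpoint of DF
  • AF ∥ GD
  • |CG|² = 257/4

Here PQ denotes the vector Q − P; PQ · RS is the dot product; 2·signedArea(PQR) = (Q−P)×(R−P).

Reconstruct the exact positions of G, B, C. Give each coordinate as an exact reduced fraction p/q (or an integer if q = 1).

1. G_x = 11/2  [AF ∥ GD ∩ FD ∥ AG]
2. G_y = 17/2  [AF ∥ GD ∩ FD ∥ AG]
   → G = (11/2, 17/2)
3. B_x = 15/4  [B is the midpoint of DF]
4. B_y = -15/4  [B is the midpoint of DF]
   → B = (15/4, -15/4)
5. C_x = 5  [2·signedArea(CAG) = 21/4 ∩ 2·signedArea(CGD) = 21/2]
6. C_y = 1/2  [2·signedArea(CAG) = 21/4 ∩ 2·signedArea(CGD) = 21/2]
   → C = (5, 1/2)

B = (15/4, -15/4)
C = (5, 1/2)
G = (11/2, 17/2)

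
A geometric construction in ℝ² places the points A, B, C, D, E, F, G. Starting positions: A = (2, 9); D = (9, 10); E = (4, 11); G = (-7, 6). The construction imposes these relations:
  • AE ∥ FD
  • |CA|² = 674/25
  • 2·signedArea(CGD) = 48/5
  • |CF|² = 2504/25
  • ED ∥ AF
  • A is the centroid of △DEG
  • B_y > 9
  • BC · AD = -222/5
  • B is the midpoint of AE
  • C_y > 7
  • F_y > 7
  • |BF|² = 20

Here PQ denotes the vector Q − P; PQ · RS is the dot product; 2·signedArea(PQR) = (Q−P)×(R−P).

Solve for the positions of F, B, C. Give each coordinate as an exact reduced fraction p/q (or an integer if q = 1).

1. F_x = 7  [AE ∥ FD ∩ ED ∥ AF]
2. F_y = 8  [AE ∥ FD ∩ ED ∥ AF]
   → F = (7, 8)
3. B_x = 3  [B is the midpoint of AE]
4. B_y = 10  [B is the midpoint of AE]
   → B = (3, 10)
5. C_x = -3  [2·signedArea(CGD) = 48/5 ∩ BC · AD = -222/5]
6. C_y = 38/5  [2·signedArea(CGD) = 48/5 ∩ BC · AD = -222/5]
   → C = (-3, 38/5)

B = (3, 10)
C = (-3, 38/5)
F = (7, 8)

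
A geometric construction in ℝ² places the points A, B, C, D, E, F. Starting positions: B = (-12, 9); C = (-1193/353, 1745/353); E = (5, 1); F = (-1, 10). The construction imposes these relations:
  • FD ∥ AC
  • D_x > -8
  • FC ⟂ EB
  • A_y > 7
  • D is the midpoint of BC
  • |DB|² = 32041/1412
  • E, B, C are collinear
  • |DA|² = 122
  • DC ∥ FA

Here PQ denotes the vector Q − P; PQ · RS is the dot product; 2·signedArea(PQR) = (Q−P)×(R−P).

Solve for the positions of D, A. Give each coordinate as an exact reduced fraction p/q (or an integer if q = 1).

1. D_x = -5429/706  [D is the midpoint of BC]
2. D_y = 2461/353  [D is the midpoint of BC]
   → D = (-5429/706, 2461/353)
3. A_x = 2337/706  [FD ∥ AC ∩ DC ∥ FA]
4. A_y = 2814/353  [FD ∥ AC ∩ DC ∥ FA]
   → A = (2337/706, 2814/353)

A = (2337/706, 2814/353)
D = (-5429/706, 2461/353)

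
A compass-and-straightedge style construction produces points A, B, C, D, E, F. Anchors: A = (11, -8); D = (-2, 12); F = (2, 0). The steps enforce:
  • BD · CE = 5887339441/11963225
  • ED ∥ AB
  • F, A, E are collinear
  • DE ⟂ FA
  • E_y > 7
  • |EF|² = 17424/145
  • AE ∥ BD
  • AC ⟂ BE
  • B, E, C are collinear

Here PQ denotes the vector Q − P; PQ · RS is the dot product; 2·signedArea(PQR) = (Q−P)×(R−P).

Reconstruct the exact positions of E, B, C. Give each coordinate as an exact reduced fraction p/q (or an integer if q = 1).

1. E_x = -898/145  [F, A, E are collinear ∩ DE ⟂ FA]
2. E_y = 1056/145  [F, A, E are collinear ∩ DE ⟂ FA]
   → E = (-898/145, 1056/145)
3. B_x = 2203/145  [AE ∥ BD ∩ ED ∥ AB]
4. B_y = -476/145  [AE ∥ BD ∩ ED ∥ AB]
   → B = (2203/145, -476/145)
5. C_x = 163847139/11963225  [B, E, C are collinear ∩ AC ⟂ BE]
6. C_y = -30423548/11963225  [B, E, C are collinear ∩ AC ⟂ BE]
   → C = (163847139/11963225, -30423548/11963225)

B = (2203/145, -476/145)
C = (163847139/11963225, -30423548/11963225)
E = (-898/145, 1056/145)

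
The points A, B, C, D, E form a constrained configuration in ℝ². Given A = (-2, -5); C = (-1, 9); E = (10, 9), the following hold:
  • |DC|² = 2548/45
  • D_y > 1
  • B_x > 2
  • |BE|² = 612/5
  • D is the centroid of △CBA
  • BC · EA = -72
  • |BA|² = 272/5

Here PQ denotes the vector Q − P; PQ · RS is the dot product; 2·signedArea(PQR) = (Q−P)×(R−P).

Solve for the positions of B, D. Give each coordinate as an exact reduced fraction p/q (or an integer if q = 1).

B = (14/5, 3/5)
D = (-1/15, 23/15)

1. B_x = 14/5  [line 12·x + 14·y + -42 = 0 ∩ |BE|² = 612/5]
2. B_y = 3/5  [line 12·x + 14·y + -42 = 0 ∩ |BE|² = 612/5]
   → B = (14/5, 3/5)
3. D_x = -1/15  [D is the centroid of △CBA]
4. D_y = 23/15  [D is the centroid of △CBA]
   → D = (-1/15, 23/15)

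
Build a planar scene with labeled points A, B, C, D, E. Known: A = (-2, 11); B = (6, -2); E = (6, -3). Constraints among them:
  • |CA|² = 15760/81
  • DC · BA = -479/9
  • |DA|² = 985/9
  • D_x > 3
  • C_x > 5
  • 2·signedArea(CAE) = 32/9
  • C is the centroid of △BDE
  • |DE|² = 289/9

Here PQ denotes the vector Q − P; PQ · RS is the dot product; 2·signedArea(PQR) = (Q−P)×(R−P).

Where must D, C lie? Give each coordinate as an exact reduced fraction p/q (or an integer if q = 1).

1. C_x = 46/9  [line 14·x + 8·y + -572/9 = 0 ∩ |CA|² = 15760/81]
2. C_y = -1  [line 14·x + 8·y + -572/9 = 0 ∩ |CA|² = 15760/81]
   → C = (46/9, -1)
3. D_x = 10/3  [DC · BA = -479/9 ∩ C is the centroid of △BDE]
4. D_y = 2  [DC · BA = -479/9 ∩ C is the centroid of △BDE]
   → D = (10/3, 2)

C = (46/9, -1)
D = (10/3, 2)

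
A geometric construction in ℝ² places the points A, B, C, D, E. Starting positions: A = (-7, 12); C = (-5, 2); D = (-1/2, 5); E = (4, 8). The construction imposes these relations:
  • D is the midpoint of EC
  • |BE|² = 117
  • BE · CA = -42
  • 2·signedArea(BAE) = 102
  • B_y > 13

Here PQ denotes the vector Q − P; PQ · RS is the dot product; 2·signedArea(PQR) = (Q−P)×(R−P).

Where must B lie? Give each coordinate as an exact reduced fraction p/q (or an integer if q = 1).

1. B_x = 13  [2·signedArea(BAE) = 102 ∩ BE · CA = -42]
2. B_y = 14  [2·signedArea(BAE) = 102 ∩ BE · CA = -42]
   → B = (13, 14)

B = (13, 14)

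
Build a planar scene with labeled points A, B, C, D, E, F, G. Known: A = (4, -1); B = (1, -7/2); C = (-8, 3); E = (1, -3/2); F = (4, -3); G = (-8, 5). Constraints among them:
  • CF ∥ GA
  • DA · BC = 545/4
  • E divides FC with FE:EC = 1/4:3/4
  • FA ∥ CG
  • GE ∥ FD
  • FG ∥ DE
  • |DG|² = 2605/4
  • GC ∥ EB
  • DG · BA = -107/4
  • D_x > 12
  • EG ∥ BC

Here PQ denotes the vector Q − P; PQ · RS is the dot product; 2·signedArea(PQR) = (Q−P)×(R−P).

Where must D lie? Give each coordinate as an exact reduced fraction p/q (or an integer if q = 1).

1. D_x = 13  [FG ∥ DE ∩ GE ∥ FD]
2. D_y = -19/2  [FG ∥ DE ∩ GE ∥ FD]
   → D = (13, -19/2)

D = (13, -19/2)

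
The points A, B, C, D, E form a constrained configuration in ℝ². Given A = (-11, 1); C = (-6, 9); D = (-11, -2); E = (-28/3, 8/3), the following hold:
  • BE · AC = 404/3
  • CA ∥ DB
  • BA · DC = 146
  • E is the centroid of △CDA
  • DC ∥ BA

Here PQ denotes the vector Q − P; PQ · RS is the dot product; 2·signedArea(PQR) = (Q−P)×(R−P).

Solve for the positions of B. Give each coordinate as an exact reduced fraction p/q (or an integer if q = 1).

1. B_x = -16  [DC ∥ BA ∩ CA ∥ DB]
2. B_y = -10  [DC ∥ BA ∩ CA ∥ DB]
   → B = (-16, -10)

B = (-16, -10)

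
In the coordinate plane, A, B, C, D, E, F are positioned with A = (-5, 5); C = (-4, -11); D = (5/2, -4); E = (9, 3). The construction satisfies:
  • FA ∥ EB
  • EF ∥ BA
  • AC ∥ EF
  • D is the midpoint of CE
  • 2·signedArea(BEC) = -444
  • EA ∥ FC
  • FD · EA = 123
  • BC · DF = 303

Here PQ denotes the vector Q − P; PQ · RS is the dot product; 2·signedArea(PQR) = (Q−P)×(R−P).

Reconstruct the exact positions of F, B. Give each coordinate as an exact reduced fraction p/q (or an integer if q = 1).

1. F_x = 10  [EA ∥ FC ∩ AC ∥ EF]
2. F_y = -13  [EA ∥ FC ∩ AC ∥ EF]
   → F = (10, -13)
3. B_x = -6  [EF ∥ BA ∩ FA ∥ EB]
4. B_y = 21  [EF ∥ BA ∩ FA ∥ EB]
   → B = (-6, 21)

B = (-6, 21)
F = (10, -13)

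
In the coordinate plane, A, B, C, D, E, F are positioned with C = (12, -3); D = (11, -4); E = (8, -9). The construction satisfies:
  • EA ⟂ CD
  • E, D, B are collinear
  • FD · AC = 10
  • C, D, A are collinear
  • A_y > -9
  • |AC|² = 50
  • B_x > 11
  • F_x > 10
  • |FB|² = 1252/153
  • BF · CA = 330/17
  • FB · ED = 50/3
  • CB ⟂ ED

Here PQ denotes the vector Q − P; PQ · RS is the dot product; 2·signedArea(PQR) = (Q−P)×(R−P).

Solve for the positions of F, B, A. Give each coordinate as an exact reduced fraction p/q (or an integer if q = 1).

1. B_x = 199/17  [E, D, B are collinear ∩ CB ⟂ ED]
2. B_y = -48/17  [E, D, B are collinear ∩ CB ⟂ ED]
   → B = (199/17, -48/17)
3. A_x = 7  [C, D, A are collinear ∩ EA ⟂ CD]
4. A_y = -8  [C, D, A are collinear ∩ EA ⟂ CD]
   → A = (7, -8)
5. F_x = 31/3  [FB · ED = 50/3 ∩ BF · CA = 330/17]
6. F_y = -16/3  [FB · ED = 50/3 ∩ BF · CA = 330/17]
   → F = (31/3, -16/3)

A = (7, -8)
B = (199/17, -48/17)
F = (31/3, -16/3)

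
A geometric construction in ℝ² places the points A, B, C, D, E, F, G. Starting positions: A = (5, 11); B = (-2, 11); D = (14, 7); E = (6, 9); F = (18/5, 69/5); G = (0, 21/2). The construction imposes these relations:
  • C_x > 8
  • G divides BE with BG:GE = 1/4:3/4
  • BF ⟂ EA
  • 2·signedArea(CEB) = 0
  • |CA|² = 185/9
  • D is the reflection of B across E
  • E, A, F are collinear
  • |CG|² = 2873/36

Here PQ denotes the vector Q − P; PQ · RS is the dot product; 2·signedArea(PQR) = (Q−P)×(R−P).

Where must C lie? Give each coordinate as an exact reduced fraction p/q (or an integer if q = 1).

C = (26/3, 25/3)

1. C_x = 26/3  [line -2·x + -8·y + 84 = 0 ∩ |CA|² = 185/9]
2. C_y = 25/3  [line -2·x + -8·y + 84 = 0 ∩ |CA|² = 185/9]
   → C = (26/3, 25/3)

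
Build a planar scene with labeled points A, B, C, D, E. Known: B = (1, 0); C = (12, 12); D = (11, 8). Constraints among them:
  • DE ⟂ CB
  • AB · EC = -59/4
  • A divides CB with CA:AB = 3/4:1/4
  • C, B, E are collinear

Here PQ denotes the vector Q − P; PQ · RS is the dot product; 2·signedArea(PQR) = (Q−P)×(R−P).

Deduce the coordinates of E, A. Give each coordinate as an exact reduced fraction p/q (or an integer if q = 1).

1. E_x = 2531/265  [C, B, E are collinear ∩ DE ⟂ CB]
2. E_y = 2472/265  [C, B, E are collinear ∩ DE ⟂ CB]
   → E = (2531/265, 2472/265)
3. A_x = 15/4  [A divides CB with CA:AB = 3/4:1/4]
4. A_y = 3  [A divides CB with CA:AB = 3/4:1/4]
   → A = (15/4, 3)

A = (15/4, 3)
E = (2531/265, 2472/265)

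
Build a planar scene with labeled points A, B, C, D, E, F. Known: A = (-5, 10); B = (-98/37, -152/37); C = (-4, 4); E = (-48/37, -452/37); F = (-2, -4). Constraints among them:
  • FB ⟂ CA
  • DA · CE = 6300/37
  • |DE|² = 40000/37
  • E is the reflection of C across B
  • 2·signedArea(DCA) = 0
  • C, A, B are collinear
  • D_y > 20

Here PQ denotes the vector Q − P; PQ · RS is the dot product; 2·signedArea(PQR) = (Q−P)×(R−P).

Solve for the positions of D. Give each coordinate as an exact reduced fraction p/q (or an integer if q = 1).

1. D_x = -248/37  [2·signedArea(DCA) = 0 ∩ DA · CE = 6300/37]
2. D_y = 748/37  [2·signedArea(DCA) = 0 ∩ DA · CE = 6300/37]
   → D = (-248/37, 748/37)

D = (-248/37, 748/37)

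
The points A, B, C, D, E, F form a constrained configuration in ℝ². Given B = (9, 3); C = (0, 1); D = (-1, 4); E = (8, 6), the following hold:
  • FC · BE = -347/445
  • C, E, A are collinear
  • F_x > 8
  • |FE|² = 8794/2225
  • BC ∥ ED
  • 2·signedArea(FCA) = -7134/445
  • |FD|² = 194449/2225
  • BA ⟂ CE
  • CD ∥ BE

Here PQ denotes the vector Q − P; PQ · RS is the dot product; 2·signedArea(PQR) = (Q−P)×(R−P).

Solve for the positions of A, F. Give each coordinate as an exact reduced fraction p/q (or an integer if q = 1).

A = (656/89, 499/89)
F = (743/89, 1799/445)

1. A_x = 656/89  [C, E, A are collinear ∩ BA ⟂ CE]
2. A_y = 499/89  [C, E, A are collinear ∩ BA ⟂ CE]
   → A = (656/89, 499/89)
3. F_x = 743/89  [FC · BE = -347/445 ∩ 2·signedArea(FCA) = -7134/445]
4. F_y = 1799/445  [FC · BE = -347/445 ∩ 2·signedArea(FCA) = -7134/445]
   → F = (743/89, 1799/445)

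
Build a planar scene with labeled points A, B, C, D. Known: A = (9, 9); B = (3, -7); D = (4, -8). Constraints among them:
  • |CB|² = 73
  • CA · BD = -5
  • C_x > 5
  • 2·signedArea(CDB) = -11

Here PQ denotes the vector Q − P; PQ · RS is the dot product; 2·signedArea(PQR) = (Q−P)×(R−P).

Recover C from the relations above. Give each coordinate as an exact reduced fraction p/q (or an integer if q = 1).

C = (6, 1)

1. C_x = 6  [2·signedArea(CDB) = -11 ∩ CA · BD = -5]
2. C_y = 1  [2·signedArea(CDB) = -11 ∩ CA · BD = -5]
   → C = (6, 1)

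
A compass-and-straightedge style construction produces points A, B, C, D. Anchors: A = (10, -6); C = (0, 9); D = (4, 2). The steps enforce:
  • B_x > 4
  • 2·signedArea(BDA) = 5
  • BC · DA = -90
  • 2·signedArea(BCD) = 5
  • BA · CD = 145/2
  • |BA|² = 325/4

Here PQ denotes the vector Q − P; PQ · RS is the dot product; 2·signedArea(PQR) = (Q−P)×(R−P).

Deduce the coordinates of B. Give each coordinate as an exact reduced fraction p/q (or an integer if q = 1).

B = (5, 3/2)

1. B_x = 5  [2·signedArea(BDA) = 5 ∩ 2·signedArea(BCD) = 5]
2. B_y = 3/2  [2·signedArea(BDA) = 5 ∩ 2·signedArea(BCD) = 5]
   → B = (5, 3/2)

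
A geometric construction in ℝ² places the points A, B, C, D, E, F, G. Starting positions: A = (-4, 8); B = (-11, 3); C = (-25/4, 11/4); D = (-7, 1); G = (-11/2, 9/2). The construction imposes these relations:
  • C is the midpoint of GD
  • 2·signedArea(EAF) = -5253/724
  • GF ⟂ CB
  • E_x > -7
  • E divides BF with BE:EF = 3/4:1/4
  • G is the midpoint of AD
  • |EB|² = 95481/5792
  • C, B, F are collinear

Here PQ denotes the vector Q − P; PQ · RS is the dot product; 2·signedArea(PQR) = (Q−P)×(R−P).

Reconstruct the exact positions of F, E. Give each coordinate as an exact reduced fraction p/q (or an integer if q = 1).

E = (-10057/1448, 4035/1448)
F = (-2025/362, 983/362)

1. F_x = -2025/362  [C, B, F are collinear ∩ GF ⟂ CB]
2. F_y = 983/362  [C, B, F are collinear ∩ GF ⟂ CB]
   → F = (-2025/362, 983/362)
3. E_x = -10057/1448  [E divides BF with BE:EF = 3/4:1/4]
4. E_y = 4035/1448  [E divides BF with BE:EF = 3/4:1/4]
   → E = (-10057/1448, 4035/1448)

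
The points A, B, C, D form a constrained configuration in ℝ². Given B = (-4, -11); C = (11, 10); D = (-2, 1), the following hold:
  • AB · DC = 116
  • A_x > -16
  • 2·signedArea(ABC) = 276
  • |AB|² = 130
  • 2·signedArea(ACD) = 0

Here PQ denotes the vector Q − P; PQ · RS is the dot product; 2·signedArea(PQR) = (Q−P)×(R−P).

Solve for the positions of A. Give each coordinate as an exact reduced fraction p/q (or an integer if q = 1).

A = (-15, -8)

1. A_x = -15  [2·signedArea(ACD) = 0 ∩ AB · DC = 116]
2. A_y = -8  [2·signedArea(ACD) = 0 ∩ AB · DC = 116]
   → A = (-15, -8)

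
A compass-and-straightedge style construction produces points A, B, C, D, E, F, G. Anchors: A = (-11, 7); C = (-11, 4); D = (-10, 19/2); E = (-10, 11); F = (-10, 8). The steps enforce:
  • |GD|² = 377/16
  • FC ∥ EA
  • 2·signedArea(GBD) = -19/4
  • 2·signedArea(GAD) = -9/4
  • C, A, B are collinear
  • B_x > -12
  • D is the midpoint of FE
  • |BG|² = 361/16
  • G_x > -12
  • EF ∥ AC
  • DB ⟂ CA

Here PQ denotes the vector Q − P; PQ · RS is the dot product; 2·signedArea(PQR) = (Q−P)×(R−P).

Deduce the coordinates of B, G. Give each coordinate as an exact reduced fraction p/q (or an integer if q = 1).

1. B_x = -11  [C, A, B are collinear ∩ DB ⟂ CA]
2. B_y = 19/2  [C, A, B are collinear ∩ DB ⟂ CA]
   → B = (-11, 19/2)
3. G_x = -11  [2·signedArea(GAD) = -9/4 ∩ 2·signedArea(GBD) = -19/4]
4. G_y = 19/4  [2·signedArea(GAD) = -9/4 ∩ 2·signedArea(GBD) = -19/4]
   → G = (-11, 19/4)

B = (-11, 19/2)
G = (-11, 19/4)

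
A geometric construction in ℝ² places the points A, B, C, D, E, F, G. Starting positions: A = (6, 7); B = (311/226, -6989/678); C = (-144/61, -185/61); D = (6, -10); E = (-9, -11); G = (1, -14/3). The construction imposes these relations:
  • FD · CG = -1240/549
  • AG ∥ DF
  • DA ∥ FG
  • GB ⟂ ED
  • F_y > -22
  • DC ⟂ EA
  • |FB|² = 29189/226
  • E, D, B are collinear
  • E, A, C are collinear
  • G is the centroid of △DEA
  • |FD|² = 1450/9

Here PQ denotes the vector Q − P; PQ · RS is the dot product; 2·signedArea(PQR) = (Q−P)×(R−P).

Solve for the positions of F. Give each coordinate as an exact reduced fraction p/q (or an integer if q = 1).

F = (1, -65/3)

1. F_x = 1  [DA ∥ FG ∩ AG ∥ DF]
2. F_y = -65/3  [DA ∥ FG ∩ AG ∥ DF]
   → F = (1, -65/3)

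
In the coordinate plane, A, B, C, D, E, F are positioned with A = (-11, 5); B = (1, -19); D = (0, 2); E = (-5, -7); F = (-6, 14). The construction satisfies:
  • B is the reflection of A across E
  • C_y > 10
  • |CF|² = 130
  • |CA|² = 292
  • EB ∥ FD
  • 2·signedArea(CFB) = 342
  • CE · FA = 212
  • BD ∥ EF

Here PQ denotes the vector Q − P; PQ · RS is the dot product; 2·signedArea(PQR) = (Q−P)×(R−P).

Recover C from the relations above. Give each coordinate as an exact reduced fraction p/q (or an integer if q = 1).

1. C_x = 5  [2·signedArea(CFB) = 342 ∩ CE · FA = 212]
2. C_y = 11  [2·signedArea(CFB) = 342 ∩ CE · FA = 212]
   → C = (5, 11)

C = (5, 11)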